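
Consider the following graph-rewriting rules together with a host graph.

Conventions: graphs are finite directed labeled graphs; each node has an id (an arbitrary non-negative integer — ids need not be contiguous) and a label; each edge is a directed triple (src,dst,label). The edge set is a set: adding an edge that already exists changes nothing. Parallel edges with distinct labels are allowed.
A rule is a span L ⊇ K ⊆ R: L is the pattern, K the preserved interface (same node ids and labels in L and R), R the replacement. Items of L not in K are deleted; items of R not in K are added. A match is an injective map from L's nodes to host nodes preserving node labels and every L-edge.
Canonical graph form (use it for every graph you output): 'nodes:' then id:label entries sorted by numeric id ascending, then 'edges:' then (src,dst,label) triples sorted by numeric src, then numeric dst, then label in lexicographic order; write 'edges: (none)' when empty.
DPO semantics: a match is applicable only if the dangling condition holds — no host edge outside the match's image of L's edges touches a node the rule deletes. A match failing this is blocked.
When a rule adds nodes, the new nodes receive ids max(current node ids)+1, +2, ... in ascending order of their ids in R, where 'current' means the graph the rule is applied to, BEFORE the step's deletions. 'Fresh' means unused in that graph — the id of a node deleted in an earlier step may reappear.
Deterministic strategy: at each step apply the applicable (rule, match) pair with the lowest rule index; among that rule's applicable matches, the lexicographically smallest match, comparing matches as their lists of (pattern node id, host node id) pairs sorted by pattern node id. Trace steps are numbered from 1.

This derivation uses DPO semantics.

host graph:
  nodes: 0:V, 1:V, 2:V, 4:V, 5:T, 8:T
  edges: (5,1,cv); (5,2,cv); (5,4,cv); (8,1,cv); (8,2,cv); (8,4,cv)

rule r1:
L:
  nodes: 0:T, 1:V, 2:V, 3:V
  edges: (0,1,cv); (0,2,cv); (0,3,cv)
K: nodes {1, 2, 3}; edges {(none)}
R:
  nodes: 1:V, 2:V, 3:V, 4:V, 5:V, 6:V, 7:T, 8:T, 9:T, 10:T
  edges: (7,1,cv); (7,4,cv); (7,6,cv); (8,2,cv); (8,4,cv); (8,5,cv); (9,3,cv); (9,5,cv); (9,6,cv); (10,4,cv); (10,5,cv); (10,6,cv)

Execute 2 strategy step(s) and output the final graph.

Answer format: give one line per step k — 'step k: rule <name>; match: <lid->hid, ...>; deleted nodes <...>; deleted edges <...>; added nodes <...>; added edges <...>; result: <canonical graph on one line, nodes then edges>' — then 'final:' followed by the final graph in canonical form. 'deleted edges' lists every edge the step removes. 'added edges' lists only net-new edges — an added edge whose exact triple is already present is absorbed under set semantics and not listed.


step 1: rule r1; match: 0->5, 1->1, 2->2, 3->4; deleted nodes 5; deleted edges (5,1,cv); (5,2,cv); (5,4,cv); added nodes 9, 10, 11, 12, 13, 14, 15; added edges (12,1,cv); (12,9,cv); (12,11,cv); (13,2,cv); (13,9,cv); (13,10,cv); (14,4,cv); (14,10,cv); (14,11,cv); (15,9,cv); (15,10,cv); (15,11,cv); result: nodes: 0:V, 1:V, 2:V, 4:V, 8:T, 9:V, 10:V, 11:V, 12:T, 13:T, 14:T, 15:T edges: (8,1,cv); (8,2,cv); (8,4,cv); (12,1,cv); (12,9,cv); (12,11,cv); (13,2,cv); (13,9,cv); (13,10,cv); (14,4,cv); (14,10,cv); (14,11,cv); (15,9,cv); (15,10,cv); (15,11,cv)
step 2: rule r1; match: 0->8, 1->1, 2->2, 3->4; deleted nodes 8; deleted edges (8,1,cv); (8,2,cv); (8,4,cv); added nodes 16, 17, 18, 19, 20, 21, 22; added edges (19,1,cv); (19,16,cv); (19,18,cv); (20,2,cv); (20,16,cv); (20,17,cv); (21,4,cv); (21,17,cv); (21,18,cv); (22,16,cv); (22,17,cv); (22,18,cv); result: nodes: 0:V, 1:V, 2:V, 4:V, 9:V, 10:V, 11:V, 12:T, 13:T, 14:T, 15:T, 16:V, 17:V, 18:V, 19:T, 20:T, 21:T, 22:T edges: (12,1,cv); (12,9,cv); (12,11,cv); (13,2,cv); (13,9,cv); (13,10,cv); (14,4,cv); (14,10,cv); (14,11,cv); (15,9,cv); (15,10,cv); (15,11,cv); (19,1,cv); (19,16,cv); (19,18,cv); (20,2,cv); (20,16,cv); (20,17,cv); (21,4,cv); (21,17,cv); (21,18,cv); (22,16,cv); (22,17,cv); (22,18,cv)
final:
nodes: 0:V, 1:V, 2:V, 4:V, 9:V, 10:V, 11:V, 12:T, 13:T, 14:T, 15:T, 16:V, 17:V, 18:V, 19:T, 20:T, 21:T, 22:T
edges: (12,1,cv); (12,9,cv); (12,11,cv); (13,2,cv); (13,9,cv); (13,10,cv); (14,4,cv); (14,10,cv); (14,11,cv); (15,9,cv); (15,10,cv); (15,11,cv); (19,1,cv); (19,16,cv); (19,18,cv); (20,2,cv); (20,16,cv); (20,17,cv); (21,4,cv); (21,17,cv); (21,18,cv); (22,16,cv); (22,17,cv); (22,18,cv)


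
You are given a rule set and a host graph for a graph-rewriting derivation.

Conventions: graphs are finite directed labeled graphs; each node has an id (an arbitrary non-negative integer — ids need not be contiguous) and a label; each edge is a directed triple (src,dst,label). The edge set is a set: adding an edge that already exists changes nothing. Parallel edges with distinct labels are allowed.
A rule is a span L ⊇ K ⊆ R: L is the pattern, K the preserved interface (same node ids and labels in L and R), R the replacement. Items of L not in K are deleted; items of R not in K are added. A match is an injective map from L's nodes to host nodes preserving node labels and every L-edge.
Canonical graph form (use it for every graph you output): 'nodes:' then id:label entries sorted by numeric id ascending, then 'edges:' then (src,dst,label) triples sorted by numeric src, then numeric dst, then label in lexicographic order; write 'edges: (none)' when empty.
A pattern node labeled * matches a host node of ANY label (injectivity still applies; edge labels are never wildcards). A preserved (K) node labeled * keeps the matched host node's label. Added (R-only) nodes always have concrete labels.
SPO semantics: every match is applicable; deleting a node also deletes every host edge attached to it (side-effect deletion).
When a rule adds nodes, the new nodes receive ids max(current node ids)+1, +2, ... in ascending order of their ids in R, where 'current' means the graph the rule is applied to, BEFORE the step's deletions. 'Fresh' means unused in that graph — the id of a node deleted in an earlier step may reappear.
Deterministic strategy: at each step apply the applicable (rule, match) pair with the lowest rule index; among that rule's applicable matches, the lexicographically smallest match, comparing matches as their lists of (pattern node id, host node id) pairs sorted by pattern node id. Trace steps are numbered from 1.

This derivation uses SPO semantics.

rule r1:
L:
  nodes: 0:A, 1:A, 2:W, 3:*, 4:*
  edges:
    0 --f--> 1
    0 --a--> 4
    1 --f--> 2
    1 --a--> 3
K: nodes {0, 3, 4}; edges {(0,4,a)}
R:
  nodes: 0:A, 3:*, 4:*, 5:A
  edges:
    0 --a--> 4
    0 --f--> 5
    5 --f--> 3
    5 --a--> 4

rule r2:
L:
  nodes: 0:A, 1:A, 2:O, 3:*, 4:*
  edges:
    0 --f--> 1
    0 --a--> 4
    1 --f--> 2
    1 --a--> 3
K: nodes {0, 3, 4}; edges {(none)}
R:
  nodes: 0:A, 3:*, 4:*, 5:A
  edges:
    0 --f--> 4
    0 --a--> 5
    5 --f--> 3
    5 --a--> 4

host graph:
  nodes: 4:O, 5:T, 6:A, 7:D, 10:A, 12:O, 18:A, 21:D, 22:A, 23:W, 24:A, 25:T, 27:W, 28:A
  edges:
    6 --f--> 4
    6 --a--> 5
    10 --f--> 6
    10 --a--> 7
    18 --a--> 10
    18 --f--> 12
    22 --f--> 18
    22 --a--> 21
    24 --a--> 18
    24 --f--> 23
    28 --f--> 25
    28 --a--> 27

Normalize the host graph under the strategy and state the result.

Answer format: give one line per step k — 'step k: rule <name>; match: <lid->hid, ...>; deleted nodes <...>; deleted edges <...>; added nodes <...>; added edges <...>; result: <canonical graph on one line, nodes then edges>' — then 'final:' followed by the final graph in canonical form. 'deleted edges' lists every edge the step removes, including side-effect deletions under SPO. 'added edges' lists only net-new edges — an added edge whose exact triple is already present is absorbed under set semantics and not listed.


step 1: rule r2; match: 0->10, 1->6, 2->4, 3->5, 4->7; deleted nodes 4, 6; deleted edges (6,4,f); (6,5,a); (10,6,f); (10,7,a); added nodes 29; added edges (10,7,f); (10,29,a); (29,5,f); (29,7,a); result: nodes: 5:T, 7:D, 10:A, 12:O, 18:A, 21:D, 22:A, 23:W, 24:A, 25:T, 27:W, 28:A, 29:A edges: (10,7,f); (10,29,a); (18,10,a); (18,12,f); (22,18,f); (22,21,a); (24,18,a); (24,23,f); (28,25,f); (28,27,a); (29,5,f); (29,7,a)
step 2: rule r2; match: 0->22, 1->18, 2->12, 3->10, 4->21; deleted nodes 12, 18; deleted edges (18,10,a); (18,12,f); (22,18,f); (22,21,a); (24,18,a); added nodes 30; added edges (22,21,f); (22,30,a); (30,10,f); (30,21,a); result: nodes: 5:T, 7:D, 10:A, 21:D, 22:A, 23:W, 24:A, 25:T, 27:W, 28:A, 29:A, 30:A edges: (10,7,f); (10,29,a); (22,21,f); (22,30,a); (24,23,f); (28,25,f); (28,27,a); (29,5,f); (29,7,a); (30,10,f); (30,21,a)
final:
nodes: 5:T, 7:D, 10:A, 21:D, 22:A, 23:W, 24:A, 25:T, 27:W, 28:A, 29:A, 30:A
edges: (10,7,f); (10,29,a); (22,21,f); (22,30,a); (24,23,f); (28,25,f); (28,27,a); (29,5,f); (29,7,a); (30,10,f); (30,21,a)


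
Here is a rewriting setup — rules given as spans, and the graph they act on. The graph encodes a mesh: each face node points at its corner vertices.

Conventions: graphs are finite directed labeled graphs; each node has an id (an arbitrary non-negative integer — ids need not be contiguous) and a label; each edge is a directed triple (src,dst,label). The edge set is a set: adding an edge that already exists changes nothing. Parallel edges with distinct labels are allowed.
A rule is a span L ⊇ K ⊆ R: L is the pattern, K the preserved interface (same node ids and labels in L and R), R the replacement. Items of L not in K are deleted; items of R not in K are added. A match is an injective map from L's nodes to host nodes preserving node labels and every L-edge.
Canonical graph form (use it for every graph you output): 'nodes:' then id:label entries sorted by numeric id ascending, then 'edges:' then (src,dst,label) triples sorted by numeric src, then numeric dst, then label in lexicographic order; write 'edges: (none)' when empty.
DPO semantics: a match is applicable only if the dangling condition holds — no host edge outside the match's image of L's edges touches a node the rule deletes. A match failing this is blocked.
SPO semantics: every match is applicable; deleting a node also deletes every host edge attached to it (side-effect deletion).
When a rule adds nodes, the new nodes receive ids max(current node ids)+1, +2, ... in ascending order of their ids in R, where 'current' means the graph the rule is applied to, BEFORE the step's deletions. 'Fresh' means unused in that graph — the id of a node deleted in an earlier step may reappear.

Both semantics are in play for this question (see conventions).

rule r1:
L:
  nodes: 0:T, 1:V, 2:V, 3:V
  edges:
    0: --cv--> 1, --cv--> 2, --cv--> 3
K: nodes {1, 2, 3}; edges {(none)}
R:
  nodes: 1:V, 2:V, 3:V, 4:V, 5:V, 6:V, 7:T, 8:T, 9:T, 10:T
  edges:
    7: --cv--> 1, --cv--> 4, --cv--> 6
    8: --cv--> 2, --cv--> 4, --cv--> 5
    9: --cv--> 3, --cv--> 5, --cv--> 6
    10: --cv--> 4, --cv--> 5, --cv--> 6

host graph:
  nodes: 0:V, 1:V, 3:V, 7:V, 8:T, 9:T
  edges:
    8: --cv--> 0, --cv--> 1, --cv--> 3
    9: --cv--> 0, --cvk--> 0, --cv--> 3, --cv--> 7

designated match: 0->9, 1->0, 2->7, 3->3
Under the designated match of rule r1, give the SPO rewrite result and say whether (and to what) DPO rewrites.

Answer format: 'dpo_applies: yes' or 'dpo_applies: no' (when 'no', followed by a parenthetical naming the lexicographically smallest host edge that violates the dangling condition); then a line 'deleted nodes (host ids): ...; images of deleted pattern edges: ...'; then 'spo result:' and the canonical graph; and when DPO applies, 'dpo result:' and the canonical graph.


dpo_applies: no
(the rule deletes node 9, which keeps host edge (9,0,cvk) outside the match image — the dangling condition fails, DPO blocks; SPO proceeds and side-deletes such edges)
deleted nodes (host ids): 9; images of deleted pattern edges: (9,0,cv); (9,3,cv); (9,7,cv)
spo result:
nodes: 0:V, 1:V, 3:V, 7:V, 8:T, 10:V, 11:V, 12:V, 13:T, 14:T, 15:T, 16:T
edges: (8,0,cv); (8,1,cv); (8,3,cv); (13,0,cv); (13,10,cv); (13,12,cv); (14,7,cv); (14,10,cv); (14,11,cv); (15,3,cv); (15,11,cv); (15,12,cv); (16,10,cv); (16,11,cv); (16,12,cv)


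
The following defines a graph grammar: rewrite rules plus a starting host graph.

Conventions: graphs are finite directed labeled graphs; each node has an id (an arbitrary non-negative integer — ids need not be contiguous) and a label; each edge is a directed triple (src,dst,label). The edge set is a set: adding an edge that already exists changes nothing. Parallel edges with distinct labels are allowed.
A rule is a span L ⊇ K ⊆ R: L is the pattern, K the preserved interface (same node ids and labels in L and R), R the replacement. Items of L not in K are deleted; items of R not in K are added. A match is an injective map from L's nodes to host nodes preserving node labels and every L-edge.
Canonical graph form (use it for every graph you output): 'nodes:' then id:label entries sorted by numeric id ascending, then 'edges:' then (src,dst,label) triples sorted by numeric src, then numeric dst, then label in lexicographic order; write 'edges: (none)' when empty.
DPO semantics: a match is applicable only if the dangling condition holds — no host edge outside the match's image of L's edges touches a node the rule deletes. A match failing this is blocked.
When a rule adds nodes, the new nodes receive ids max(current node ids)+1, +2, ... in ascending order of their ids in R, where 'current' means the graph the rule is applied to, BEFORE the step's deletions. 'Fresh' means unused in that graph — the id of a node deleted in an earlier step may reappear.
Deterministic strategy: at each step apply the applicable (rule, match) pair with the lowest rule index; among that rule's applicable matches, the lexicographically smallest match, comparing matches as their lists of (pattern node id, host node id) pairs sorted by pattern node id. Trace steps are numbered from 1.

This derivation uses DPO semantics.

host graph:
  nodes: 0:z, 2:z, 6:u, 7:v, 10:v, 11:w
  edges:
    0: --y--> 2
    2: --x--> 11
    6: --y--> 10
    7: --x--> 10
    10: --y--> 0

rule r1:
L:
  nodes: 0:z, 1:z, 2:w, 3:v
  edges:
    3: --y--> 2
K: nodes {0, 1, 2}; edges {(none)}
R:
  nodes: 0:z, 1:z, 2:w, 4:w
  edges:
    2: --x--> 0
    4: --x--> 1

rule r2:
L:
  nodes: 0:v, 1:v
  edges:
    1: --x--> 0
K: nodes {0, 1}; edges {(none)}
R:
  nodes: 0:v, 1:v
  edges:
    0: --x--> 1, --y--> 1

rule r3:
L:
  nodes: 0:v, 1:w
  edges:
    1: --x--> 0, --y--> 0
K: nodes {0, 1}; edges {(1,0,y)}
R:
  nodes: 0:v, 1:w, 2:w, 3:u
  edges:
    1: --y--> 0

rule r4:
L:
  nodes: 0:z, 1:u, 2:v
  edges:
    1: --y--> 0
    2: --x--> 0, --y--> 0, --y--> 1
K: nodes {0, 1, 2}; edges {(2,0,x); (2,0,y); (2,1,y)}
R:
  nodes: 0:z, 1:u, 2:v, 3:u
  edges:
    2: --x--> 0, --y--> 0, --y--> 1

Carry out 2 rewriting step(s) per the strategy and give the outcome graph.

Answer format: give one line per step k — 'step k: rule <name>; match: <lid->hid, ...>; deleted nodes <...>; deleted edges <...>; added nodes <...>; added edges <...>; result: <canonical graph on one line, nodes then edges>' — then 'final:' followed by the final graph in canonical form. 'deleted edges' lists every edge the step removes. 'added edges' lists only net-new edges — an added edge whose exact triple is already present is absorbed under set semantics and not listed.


step 1: rule r2; match: 0->10, 1->7; deleted nodes (none); deleted edges (7,10,x); added nodes (none); added edges (10,7,x); (10,7,y); result: nodes: 0:z, 2:z, 6:u, 7:v, 10:v, 11:w edges: (0,2,y); (2,11,x); (6,10,y); (10,0,y); (10,7,x); (10,7,y)
step 2: rule r2; match: 0->7, 1->10; deleted nodes (none); deleted edges (10,7,x); added nodes (none); added edges (7,10,x); (7,10,y); result: nodes: 0:z, 2:z, 6:u, 7:v, 10:v, 11:w edges: (0,2,y); (2,11,x); (6,10,y); (7,10,x); (7,10,y); (10,0,y); (10,7,y)
final:
nodes: 0:z, 2:z, 6:u, 7:v, 10:v, 11:w
edges: (0,2,y); (2,11,x); (6,10,y); (7,10,x); (7,10,y); (10,0,y); (10,7,y)


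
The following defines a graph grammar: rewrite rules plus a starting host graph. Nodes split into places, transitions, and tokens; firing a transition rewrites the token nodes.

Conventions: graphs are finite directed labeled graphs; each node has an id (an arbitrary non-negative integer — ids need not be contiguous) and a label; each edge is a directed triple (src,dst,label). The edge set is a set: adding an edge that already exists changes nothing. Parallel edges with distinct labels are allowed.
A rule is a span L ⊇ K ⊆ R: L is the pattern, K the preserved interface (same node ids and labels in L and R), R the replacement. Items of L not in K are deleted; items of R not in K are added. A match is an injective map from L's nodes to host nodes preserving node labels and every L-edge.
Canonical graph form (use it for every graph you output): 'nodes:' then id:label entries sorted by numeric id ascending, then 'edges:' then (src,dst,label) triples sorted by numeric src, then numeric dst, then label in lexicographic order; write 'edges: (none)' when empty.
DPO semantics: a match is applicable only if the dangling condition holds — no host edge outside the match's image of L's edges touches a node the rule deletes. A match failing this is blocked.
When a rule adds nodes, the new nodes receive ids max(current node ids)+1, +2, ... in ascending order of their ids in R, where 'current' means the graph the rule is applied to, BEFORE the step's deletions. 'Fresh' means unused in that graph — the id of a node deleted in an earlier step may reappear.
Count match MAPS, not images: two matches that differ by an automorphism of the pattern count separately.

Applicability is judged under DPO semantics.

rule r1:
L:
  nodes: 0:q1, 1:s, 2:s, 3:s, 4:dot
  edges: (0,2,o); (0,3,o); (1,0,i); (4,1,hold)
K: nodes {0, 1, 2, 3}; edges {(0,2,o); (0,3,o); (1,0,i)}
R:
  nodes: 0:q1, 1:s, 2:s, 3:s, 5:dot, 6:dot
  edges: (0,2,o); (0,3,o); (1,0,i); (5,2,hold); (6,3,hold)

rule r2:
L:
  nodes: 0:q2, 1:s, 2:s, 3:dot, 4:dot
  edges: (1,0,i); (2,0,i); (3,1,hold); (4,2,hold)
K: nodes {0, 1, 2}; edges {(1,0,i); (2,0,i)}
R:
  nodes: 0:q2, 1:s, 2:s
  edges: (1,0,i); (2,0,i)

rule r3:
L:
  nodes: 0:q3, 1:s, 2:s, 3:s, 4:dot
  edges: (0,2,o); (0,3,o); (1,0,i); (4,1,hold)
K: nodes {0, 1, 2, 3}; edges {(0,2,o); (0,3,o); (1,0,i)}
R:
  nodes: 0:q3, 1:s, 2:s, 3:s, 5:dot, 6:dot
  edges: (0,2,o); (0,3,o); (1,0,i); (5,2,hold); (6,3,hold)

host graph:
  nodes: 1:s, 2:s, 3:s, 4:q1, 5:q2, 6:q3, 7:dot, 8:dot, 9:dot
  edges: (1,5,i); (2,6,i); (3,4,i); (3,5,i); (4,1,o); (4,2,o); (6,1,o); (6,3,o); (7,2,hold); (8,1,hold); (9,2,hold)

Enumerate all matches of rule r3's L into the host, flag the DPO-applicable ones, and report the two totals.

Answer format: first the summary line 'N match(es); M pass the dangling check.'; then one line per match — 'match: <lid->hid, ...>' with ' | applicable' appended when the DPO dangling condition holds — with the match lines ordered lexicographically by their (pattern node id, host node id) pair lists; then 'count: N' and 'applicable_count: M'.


4 match(es); 4 pass the dangling check.
match: 0->6, 1->2, 2->1, 3->3, 4->7 | applicable
match: 0->6, 1->2, 2->1, 3->3, 4->9 | applicable
match: 0->6, 1->2, 2->3, 3->1, 4->7 | applicable
match: 0->6, 1->2, 2->3, 3->1, 4->9 | applicable
count: 4
applicable_count: 4


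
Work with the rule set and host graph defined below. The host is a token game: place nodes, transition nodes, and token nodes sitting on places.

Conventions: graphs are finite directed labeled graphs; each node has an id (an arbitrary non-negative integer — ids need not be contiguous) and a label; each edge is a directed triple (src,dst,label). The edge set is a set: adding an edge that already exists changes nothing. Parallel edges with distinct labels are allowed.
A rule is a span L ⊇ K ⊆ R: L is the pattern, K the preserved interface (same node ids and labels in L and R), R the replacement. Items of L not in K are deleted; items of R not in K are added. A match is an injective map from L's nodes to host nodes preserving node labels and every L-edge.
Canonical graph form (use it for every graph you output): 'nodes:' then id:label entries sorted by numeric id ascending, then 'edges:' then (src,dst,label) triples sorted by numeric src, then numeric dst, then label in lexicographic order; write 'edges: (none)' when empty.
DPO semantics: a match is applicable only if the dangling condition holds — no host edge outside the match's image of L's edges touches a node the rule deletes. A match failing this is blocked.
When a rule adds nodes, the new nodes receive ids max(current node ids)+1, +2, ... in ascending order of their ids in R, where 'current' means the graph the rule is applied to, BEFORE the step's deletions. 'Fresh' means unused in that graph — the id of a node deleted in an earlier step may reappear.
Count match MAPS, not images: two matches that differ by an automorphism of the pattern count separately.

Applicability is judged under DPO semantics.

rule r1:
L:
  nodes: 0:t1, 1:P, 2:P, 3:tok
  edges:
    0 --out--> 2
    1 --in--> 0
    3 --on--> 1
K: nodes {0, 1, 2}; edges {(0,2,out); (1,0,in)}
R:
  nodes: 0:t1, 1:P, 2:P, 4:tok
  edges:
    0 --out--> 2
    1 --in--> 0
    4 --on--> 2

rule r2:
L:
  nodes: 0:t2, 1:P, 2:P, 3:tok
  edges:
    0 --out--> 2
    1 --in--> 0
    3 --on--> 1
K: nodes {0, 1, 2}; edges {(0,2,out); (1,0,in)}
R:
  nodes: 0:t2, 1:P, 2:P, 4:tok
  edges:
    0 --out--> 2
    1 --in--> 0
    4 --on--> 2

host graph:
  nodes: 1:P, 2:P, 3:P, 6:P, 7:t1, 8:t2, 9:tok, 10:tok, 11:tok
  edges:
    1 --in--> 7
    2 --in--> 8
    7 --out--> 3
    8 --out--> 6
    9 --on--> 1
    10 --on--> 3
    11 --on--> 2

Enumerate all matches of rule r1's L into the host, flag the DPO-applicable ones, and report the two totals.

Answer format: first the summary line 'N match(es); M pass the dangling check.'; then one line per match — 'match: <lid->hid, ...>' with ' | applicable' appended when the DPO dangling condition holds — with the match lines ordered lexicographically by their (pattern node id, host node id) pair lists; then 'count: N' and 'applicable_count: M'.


1 match(es); 1 pass the dangling check.
match: 0->7, 1->1, 2->3, 3->9 | applicable
count: 1
applicable_count: 1


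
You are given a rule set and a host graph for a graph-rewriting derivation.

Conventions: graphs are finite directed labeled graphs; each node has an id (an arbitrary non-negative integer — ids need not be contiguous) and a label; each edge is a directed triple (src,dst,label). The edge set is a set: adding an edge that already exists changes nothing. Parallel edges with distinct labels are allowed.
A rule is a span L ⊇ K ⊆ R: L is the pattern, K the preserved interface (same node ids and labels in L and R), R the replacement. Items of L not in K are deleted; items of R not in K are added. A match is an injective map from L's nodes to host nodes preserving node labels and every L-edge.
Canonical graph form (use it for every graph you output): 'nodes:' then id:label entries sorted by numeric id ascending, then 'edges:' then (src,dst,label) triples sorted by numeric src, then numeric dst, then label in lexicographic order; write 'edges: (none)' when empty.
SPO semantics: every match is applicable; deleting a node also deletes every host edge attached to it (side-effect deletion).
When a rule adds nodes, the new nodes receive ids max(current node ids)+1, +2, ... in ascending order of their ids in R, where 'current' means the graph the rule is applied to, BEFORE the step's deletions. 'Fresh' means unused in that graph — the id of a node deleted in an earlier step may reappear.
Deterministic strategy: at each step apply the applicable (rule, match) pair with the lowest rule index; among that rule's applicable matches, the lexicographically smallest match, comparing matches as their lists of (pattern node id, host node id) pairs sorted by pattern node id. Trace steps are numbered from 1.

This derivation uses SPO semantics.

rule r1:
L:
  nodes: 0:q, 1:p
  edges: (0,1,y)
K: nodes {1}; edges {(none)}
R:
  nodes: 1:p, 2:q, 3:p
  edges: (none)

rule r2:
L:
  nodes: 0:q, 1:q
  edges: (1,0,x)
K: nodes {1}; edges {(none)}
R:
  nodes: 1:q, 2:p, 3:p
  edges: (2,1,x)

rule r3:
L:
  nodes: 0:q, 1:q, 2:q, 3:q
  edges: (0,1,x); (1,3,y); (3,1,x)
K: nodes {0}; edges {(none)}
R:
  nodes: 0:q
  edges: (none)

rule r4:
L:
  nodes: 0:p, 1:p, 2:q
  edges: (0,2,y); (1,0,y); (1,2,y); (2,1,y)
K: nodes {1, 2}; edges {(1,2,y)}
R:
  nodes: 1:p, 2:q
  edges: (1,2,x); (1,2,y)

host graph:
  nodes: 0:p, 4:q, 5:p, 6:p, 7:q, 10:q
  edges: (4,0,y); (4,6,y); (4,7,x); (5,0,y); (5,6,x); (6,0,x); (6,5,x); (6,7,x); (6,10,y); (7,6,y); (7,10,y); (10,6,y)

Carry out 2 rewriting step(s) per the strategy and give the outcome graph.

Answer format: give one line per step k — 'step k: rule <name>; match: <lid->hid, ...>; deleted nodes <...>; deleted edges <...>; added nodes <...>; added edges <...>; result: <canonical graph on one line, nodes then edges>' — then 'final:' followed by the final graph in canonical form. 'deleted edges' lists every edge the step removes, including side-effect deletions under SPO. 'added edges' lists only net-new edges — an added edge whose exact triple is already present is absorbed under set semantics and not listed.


step 1: rule r1; match: 0->4, 1->0; deleted nodes 4; deleted edges (4,0,y); (4,6,y); (4,7,x); added nodes 11, 12; added edges (none); result: nodes: 0:p, 5:p, 6:p, 7:q, 10:q, 11:q, 12:p edges: (5,0,y); (5,6,x); (6,0,x); (6,5,x); (6,7,x); (6,10,y); (7,6,y); (7,10,y); (10,6,y)
step 2: rule r1; match: 0->7, 1->6; deleted nodes 7; deleted edges (6,7,x); (7,6,y); (7,10,y); added nodes 13, 14; added edges (none); result: nodes: 0:p, 5:p, 6:p, 10:q, 11:q, 12:p, 13:q, 14:p edges: (5,0,y); (5,6,x); (6,0,x); (6,5,x); (6,10,y); (10,6,y)
final:
nodes: 0:p, 5:p, 6:p, 10:q, 11:q, 12:p, 13:q, 14:p
edges: (5,0,y); (5,6,x); (6,0,x); (6,5,x); (6,10,y); (10,6,y)


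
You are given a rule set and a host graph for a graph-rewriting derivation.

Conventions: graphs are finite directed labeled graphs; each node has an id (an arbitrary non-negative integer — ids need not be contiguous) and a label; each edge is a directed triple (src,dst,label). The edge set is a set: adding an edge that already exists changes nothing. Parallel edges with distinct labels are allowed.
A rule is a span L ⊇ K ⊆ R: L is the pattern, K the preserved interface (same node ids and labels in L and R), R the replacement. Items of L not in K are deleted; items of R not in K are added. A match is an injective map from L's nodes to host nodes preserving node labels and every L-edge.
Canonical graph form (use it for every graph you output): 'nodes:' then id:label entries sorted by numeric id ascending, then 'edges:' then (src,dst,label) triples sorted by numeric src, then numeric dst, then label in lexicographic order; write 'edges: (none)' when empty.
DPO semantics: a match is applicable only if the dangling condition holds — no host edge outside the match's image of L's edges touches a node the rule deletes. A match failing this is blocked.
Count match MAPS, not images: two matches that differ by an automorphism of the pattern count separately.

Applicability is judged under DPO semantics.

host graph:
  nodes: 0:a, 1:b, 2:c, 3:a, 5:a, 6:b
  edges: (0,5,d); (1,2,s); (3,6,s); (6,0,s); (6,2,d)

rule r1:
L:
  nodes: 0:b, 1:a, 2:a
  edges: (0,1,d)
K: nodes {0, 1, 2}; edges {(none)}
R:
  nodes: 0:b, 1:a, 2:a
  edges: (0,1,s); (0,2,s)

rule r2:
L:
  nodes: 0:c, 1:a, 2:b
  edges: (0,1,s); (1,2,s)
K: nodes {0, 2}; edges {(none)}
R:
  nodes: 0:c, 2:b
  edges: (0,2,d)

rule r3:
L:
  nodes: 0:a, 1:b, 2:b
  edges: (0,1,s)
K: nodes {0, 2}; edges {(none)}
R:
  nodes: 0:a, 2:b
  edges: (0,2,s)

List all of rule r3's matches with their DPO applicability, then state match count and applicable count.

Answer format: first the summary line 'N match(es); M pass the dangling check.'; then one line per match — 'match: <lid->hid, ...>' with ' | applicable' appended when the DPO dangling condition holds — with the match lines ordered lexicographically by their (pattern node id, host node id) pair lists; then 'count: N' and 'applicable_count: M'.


1 match(es); 0 pass the dangling check.
match: 0->3, 1->6, 2->1
count: 1
applicable_count: 0


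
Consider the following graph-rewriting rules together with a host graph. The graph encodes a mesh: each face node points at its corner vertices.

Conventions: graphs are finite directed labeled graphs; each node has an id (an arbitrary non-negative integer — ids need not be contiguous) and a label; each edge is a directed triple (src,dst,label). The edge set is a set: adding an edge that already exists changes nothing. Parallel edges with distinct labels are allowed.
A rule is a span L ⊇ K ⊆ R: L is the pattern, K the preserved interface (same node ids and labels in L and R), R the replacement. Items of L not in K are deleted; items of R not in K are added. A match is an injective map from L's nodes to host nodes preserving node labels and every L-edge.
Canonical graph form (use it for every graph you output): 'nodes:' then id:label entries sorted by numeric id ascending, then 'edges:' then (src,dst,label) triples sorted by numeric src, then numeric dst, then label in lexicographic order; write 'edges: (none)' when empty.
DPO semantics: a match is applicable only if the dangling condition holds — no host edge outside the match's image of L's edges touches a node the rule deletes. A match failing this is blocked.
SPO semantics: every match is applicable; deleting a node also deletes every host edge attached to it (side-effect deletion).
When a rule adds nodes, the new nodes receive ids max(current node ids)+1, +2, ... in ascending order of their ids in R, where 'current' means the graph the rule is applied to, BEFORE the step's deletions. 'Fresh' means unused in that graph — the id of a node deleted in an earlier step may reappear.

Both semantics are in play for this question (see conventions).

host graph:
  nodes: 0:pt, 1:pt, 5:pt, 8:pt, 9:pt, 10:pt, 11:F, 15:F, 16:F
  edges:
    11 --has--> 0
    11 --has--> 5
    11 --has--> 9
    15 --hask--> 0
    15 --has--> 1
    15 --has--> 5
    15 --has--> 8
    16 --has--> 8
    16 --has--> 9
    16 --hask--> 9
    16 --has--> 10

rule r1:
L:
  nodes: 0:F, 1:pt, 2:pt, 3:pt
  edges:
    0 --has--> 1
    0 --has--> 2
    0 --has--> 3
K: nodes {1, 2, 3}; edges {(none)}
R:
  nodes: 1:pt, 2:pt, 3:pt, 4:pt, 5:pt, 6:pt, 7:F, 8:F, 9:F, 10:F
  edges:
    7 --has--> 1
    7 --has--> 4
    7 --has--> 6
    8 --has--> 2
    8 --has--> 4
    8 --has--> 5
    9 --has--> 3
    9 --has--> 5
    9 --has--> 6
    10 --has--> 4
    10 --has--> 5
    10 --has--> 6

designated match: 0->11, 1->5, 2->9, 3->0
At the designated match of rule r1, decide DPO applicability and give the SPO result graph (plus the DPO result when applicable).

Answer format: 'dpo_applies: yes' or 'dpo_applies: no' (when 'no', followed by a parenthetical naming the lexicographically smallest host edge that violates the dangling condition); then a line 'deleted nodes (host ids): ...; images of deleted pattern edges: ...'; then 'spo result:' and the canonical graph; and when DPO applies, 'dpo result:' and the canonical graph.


dpo_applies: yes
deleted nodes (host ids): 11; images of deleted pattern edges: (11,0,has); (11,5,has); (11,9,has)
spo result:
nodes: 0:pt, 1:pt, 5:pt, 8:pt, 9:pt, 10:pt, 15:F, 16:F, 17:pt, 18:pt, 19:pt, 20:F, 21:F, 22:F, 23:F
edges: (15,0,hask); (15,1,has); (15,5,has); (15,8,has); (16,8,has); (16,9,has); (16,9,hask); (16,10,has); (20,5,has); (20,17,has); (20,19,has); (21,9,has); (21,17,has); (21,18,has); (22,0,has); (22,18,has); (22,19,has); (23,17,has); (23,18,has); (23,19,has)
dpo result:
nodes: 0:pt, 1:pt, 5:pt, 8:pt, 9:pt, 10:pt, 15:F, 16:F, 17:pt, 18:pt, 19:pt, 20:F, 21:F, 22:F, 23:F
edges: (15,0,hask); (15,1,has); (15,5,has); (15,8,has); (16,8,has); (16,9,has); (16,9,hask); (16,10,has); (20,5,has); (20,17,has); (20,19,has); (21,9,has); (21,17,has); (21,18,has); (22,0,has); (22,18,has); (22,19,has); (23,17,has); (23,18,has); (23,19,has)


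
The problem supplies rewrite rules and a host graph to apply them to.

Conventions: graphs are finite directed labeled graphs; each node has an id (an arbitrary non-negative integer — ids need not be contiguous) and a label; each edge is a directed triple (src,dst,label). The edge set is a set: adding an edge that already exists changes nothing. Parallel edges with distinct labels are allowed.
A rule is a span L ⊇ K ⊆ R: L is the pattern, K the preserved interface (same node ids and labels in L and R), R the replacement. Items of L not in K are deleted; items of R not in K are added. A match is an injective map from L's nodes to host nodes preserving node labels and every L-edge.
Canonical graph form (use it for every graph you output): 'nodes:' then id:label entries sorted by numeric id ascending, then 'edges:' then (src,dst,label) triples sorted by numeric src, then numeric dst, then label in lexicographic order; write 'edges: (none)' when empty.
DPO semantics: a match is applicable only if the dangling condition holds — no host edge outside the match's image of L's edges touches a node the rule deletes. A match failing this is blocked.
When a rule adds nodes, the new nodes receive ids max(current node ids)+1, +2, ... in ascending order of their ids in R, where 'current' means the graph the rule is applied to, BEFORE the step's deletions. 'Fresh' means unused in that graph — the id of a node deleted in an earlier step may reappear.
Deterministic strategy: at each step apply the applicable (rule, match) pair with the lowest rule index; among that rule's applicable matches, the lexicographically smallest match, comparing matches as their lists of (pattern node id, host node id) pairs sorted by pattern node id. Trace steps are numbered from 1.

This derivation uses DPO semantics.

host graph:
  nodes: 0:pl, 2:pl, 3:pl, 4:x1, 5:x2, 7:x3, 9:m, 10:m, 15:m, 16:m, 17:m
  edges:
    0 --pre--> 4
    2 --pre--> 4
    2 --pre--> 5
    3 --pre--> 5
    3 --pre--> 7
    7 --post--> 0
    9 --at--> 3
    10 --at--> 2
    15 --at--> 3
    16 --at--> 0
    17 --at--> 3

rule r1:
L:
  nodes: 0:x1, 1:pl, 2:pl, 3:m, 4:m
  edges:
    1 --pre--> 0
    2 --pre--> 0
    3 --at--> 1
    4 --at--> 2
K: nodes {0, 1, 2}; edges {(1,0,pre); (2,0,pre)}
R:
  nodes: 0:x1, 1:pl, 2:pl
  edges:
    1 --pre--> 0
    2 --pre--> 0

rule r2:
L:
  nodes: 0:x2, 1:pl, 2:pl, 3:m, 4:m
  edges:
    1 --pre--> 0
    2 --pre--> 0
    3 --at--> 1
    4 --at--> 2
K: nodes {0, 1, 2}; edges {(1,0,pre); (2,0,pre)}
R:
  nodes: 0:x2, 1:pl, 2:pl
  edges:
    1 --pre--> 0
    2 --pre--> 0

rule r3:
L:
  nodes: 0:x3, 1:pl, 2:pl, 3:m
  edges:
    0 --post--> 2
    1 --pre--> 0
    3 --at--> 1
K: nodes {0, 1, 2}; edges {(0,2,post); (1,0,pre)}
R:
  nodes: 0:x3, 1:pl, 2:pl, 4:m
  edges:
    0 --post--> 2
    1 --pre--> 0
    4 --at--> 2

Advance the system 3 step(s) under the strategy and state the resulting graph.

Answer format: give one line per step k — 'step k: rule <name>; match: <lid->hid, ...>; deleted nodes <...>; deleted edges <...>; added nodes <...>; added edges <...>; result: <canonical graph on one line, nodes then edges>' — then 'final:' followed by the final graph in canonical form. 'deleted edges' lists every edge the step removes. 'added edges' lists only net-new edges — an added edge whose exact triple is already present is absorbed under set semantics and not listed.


step 1: rule r1; match: 0->4, 1->0, 2->2, 3->16, 4->10; deleted nodes 10, 16; deleted edges (10,2,at); (16,0,at); added nodes (none); added edges (none); result: nodes: 0:pl, 2:pl, 3:pl, 4:x1, 5:x2, 7:x3, 9:m, 15:m, 17:m edges: (0,4,pre); (2,4,pre); (2,5,pre); (3,5,pre); (3,7,pre); (7,0,post); (9,3,at); (15,3,at); (17,3,at)
step 2: rule r3; match: 0->7, 1->3, 2->0, 3->9; deleted nodes 9; deleted edges (9,3,at); added nodes 18; added edges (18,0,at); result: nodes: 0:pl, 2:pl, 3:pl, 4:x1, 5:x2, 7:x3, 15:m, 17:m, 18:m edges: (0,4,pre); (2,4,pre); (2,5,pre); (3,5,pre); (3,7,pre); (7,0,post); (15,3,at); (17,3,at); (18,0,at)
step 3: rule r3; match: 0->7, 1->3, 2->0, 3->15; deleted nodes 15; deleted edges (15,3,at); added nodes 19; added edges (19,0,at); result: nodes: 0:pl, 2:pl, 3:pl, 4:x1, 5:x2, 7:x3, 17:m, 18:m, 19:m edges: (0,4,pre); (2,4,pre); (2,5,pre); (3,5,pre); (3,7,pre); (7,0,post); (17,3,at); (18,0,at); (19,0,at)
final:
nodes: 0:pl, 2:pl, 3:pl, 4:x1, 5:x2, 7:x3, 17:m, 18:m, 19:m
edges: (0,4,pre); (2,4,pre); (2,5,pre); (3,5,pre); (3,7,pre); (7,0,post); (17,3,at); (18,0,at); (19,0,at)


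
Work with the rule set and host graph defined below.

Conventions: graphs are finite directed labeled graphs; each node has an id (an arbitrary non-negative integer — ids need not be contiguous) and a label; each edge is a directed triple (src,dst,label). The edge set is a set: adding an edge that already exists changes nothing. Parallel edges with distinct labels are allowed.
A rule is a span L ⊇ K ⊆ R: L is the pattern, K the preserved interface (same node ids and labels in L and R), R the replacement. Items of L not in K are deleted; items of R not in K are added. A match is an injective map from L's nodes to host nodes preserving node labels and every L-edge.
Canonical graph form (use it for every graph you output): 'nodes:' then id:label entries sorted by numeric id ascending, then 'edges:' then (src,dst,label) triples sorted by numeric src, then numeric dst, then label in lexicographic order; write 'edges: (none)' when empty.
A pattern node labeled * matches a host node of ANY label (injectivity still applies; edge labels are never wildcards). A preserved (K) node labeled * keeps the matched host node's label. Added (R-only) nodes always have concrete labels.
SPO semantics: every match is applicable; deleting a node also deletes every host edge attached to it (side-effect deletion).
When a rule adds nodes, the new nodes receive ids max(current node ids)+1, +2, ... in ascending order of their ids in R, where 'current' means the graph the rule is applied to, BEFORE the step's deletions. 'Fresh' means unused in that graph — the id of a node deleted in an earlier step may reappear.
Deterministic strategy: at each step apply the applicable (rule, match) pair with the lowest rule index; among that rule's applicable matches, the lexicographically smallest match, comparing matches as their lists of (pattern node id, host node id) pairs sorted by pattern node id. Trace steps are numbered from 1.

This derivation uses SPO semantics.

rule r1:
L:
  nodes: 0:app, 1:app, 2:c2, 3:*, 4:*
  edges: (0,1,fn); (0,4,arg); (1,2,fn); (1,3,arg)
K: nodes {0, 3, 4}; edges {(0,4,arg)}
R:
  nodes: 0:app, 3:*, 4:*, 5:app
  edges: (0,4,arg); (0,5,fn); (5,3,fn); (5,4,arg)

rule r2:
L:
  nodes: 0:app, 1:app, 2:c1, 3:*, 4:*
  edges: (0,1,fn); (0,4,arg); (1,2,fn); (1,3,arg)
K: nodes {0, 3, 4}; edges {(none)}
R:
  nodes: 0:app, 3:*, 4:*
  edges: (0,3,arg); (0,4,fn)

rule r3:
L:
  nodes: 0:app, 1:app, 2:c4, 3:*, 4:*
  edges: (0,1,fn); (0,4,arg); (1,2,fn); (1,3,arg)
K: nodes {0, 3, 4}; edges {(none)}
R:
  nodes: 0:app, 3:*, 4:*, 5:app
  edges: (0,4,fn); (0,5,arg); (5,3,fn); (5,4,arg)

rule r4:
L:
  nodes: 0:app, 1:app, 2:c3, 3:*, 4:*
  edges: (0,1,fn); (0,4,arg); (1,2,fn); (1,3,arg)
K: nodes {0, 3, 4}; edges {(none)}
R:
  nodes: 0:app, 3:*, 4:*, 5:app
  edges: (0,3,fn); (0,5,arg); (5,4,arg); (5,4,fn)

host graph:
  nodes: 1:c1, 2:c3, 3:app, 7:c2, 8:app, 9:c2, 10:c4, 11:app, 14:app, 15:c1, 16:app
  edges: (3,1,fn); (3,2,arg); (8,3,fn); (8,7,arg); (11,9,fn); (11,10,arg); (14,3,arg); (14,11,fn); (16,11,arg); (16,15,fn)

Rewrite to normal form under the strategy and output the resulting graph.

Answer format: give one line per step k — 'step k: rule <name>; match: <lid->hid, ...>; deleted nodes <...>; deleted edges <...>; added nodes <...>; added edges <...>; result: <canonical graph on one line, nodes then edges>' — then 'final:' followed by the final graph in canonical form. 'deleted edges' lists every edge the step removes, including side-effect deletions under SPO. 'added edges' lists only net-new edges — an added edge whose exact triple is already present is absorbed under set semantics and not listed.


step 1: rule r1; match: 0->14, 1->11, 2->9, 3->10, 4->3; deleted nodes 9, 11; deleted edges (11,9,fn); (11,10,arg); (14,11,fn); (16,11,arg); added nodes 17; added edges (14,17,fn); (17,3,arg); (17,10,fn); result: nodes: 1:c1, 2:c3, 3:app, 7:c2, 8:app, 10:c4, 14:app, 15:c1, 16:app, 17:app edges: (3,1,fn); (3,2,arg); (8,3,fn); (8,7,arg); (14,3,arg); (14,17,fn); (16,15,fn); (17,3,arg); (17,10,fn)
step 2: rule r2; match: 0->8, 1->3, 2->1, 3->2, 4->7; deleted nodes 1, 3; deleted edges (3,1,fn); (3,2,arg); (8,3,fn); (8,7,arg); (14,3,arg); (17,3,arg); added nodes (none); added edges (8,2,arg); (8,7,fn); result: nodes: 2:c3, 7:c2, 8:app, 10:c4, 14:app, 15:c1, 16:app, 17:app edges: (8,2,arg); (8,7,fn); (14,17,fn); (16,15,fn); (17,10,fn)
final:
nodes: 2:c3, 7:c2, 8:app, 10:c4, 14:app, 15:c1, 16:app, 17:app
edges: (8,2,arg); (8,7,fn); (14,17,fn); (16,15,fn); (17,10,fn)
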